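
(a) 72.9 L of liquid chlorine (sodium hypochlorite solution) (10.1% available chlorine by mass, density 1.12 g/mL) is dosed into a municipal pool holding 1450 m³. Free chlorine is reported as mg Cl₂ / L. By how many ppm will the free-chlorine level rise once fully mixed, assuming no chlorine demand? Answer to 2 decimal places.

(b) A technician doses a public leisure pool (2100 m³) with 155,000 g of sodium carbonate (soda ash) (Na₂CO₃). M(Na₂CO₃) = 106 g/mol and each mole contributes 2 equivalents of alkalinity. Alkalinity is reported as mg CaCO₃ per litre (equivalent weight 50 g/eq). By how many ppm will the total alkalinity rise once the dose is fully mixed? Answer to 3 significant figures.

(a) Volume: 1450 m³ = 1,450,000 L.
(a) Mass of solution: 72.9 L × 1000 mL/L × 1.12 g/mL = 81,650 g.
(a) Available chlorine delivered: 81,650 g × 0.101 = 8246 g as Cl₂.
(a) Concentration rise: 8246 g / 1,450,000 L = 5.687 mg/L = 5.69 ppm.

(b) Volume: 2100 m³ = 2,100,000 L.
(b) Moles of Na₂CO₃: 155,000 g ÷ 106 g/mol = 1462 mol → 2925 eq of alkalinity.
(b) As CaCO₃: 2925 eq × 50 g/eq = 146,200 g.
(b) Rise: 146,200 g / 2,100,000 L × 1000 = 69.63 mg/L.

(a) 5.69 ppm; (b) 69.6 ppm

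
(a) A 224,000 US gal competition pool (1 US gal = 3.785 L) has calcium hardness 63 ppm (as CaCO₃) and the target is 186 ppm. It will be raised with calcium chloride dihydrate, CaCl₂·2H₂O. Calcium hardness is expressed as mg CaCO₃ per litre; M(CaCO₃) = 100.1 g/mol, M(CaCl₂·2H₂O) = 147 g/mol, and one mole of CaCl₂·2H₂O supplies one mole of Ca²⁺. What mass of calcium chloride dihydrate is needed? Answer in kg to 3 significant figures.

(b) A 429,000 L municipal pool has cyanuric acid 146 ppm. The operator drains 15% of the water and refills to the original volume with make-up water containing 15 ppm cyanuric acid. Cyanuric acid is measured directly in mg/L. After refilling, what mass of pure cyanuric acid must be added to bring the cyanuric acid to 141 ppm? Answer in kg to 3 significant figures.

(a) 153 kg; (b) 6.28 kg

(a) Volume: 224,000 US gal × 3.785 L/gal = 847,840 L.
(a) Hardness to add: (186 − 63) = 123 mg/L as CaCO₃ × 847,840 L = 104,300 g as CaCO₃.
(a) Moles of Ca²⁺ (1 mol Ca²⁺ ≡ 1 mol CaCO₃): 104,300 / 100.1 g/mol = 1042 mol.
(a) Mass of CaCl₂·2H₂O: 1042 × 147 = 153,100 g.

(b) After draining 15% and refilling: 146 × 0.85 + 15 × 0.15 = 126.35 ppm.
(b) Deficit to target: 141 − 126.35 = 14.65 mg/L.
(b) Mass: 14.65 mg/L × 429,000 L = 6285 g cyanuric acid.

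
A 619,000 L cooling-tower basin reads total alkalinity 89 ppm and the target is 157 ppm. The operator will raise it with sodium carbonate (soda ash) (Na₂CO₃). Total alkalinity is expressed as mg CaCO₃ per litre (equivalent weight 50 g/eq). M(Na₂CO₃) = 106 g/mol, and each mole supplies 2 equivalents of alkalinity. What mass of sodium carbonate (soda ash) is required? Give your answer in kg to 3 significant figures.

Alkalinity to add: (157 − 89) = 68 mg/L as CaCO₃ × 619,000 L = 42,090 g as CaCO₃.
Equivalents: 42,090 g ÷ 50 g/eq = 841.8 eq.
Each mole of Na₂CO₃ supplies 2 eq, so 841.8 / 2 = 420.9 mol.
Mass: 420.9 mol × 106 g/mol = 44,620 g.

44.6 kg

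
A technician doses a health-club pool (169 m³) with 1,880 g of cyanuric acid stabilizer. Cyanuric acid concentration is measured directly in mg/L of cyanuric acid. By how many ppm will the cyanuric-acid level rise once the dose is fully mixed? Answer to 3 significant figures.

11.1 ppm

Volume: 169 m³ = 169,000 L.
Rise: 1,880 g / 169,000 L × 1000 = 11.12 mg/L.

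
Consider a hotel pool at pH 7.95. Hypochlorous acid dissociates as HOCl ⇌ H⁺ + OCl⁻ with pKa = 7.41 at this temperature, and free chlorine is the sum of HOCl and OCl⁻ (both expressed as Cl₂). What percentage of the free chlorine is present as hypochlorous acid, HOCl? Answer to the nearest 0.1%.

22.4%

[OCl⁻]/[HOCl] = 10^(pH − pKa) = 10^(7.95 − 7.41) = 10^0.54 = 3.467.
Fraction as HOCl = 1 / (1 + 3.467) = 0.2238.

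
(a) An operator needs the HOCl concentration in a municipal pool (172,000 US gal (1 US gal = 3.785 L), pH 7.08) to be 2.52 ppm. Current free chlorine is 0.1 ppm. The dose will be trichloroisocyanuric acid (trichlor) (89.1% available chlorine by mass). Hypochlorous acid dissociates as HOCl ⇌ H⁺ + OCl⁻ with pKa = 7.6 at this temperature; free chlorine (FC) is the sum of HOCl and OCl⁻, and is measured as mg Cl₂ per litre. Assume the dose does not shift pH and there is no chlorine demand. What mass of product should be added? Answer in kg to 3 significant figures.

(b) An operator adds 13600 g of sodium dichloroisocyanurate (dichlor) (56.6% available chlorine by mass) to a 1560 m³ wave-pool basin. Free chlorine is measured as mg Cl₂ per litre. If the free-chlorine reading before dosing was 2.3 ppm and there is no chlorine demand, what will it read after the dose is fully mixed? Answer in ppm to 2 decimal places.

(a) Volume: 172,000 US gal × 3.785 L/gal = 651,020 L.
(a) [OCl⁻]/[HOCl] = 10^(pH − pKa) = 10^(7.08 − 7.6) = 0.302; fraction as HOCl = 1/(1 + 0.302) = 0.7681.
(a) Free chlorine required for 2.52 ppm HOCl: 2.52 / 0.7681 = 3.281 ppm.
(a) FC to add: 3.281 − 0.1 = 3.181 mg/L as Cl₂.
(a) Cl₂ equivalent: 3.181 mg/L × 651,020 L = 2071 g.
(a) Product at 89.1% available Cl: 2071 / 0.891 = 2324 g.

(b) Volume: 1560 m³ = 1,560,000 L.
(b) Available chlorine delivered: 13,600 g × 0.566 = 7698 g as Cl₂.
(b) Concentration rise: 7698 g / 1,560,000 L = 4.934 mg/L = 4.93 ppm.
(b) Final FC: 2.3 + 4.93 = 7.23 ppm.

(a) 2.32 kg; (b) 7.23 ppm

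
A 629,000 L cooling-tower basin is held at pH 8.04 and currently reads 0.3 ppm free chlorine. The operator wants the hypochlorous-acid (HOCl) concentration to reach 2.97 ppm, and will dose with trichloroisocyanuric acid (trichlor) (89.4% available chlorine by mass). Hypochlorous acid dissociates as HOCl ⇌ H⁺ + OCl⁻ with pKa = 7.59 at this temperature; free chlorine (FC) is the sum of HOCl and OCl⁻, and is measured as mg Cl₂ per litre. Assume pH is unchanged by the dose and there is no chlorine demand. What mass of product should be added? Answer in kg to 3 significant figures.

7.77 kg

[OCl⁻]/[HOCl] = 10^(pH − pKa) = 10^(8.04 − 7.59) = 2.818; fraction as HOCl = 1/(1 + 2.818) = 0.2619.
Free chlorine required for 2.97 ppm HOCl: 2.97 / 0.2619 = 11.34 ppm.
FC to add: 11.34 − 0.3 = 11.04 mg/L as Cl₂.
Cl₂ equivalent: 11.04 mg/L × 629,000 L = 6945 g.
Product at 89.4% available Cl: 6945 / 0.894 = 7768 g.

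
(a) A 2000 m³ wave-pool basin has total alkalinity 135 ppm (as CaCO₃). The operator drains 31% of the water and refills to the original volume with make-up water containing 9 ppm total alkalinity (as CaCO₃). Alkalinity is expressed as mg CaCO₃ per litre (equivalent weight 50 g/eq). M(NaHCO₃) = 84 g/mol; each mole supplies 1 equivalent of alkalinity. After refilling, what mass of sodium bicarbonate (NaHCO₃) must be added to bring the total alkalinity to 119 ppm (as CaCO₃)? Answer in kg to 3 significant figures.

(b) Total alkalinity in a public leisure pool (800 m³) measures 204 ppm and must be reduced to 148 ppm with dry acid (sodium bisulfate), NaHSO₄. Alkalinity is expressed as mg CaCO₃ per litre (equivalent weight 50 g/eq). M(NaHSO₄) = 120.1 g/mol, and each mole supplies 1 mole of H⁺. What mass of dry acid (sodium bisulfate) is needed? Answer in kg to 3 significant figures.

(a) Volume: 2000 m³ = 2,000,000 L.
(a) After draining 31% and refilling: 135 × 0.69 + 9 × 0.31 = 95.94 ppm.
(a) Deficit to target: 119 − 95.94 = 23.06 mg/L.
(a) As CaCO₃: 23.06 mg/L × 2,000,000 L = 46,120 g; ÷ 50 g/eq ÷ 1 = 922.4 mol NaHCO₃.
(a) Mass: 922.4 × 84 = 77,480 g.

(b) Volume: 800 m³ = 800,000 L.
(b) Alkalinity to neutralize: (204 − 148) = 56 mg/L as CaCO₃ × 800,000 L = 44,800 g as CaCO₃.
(b) Equivalents of H⁺ required: 44,800 ÷ 50 g/eq = 896 eq = 896 mol NaHSO₄.
(b) Mass of NaHSO₄: 896 × 120.1 = 107,600 g.

(a) 77.5 kg; (b) 108 kg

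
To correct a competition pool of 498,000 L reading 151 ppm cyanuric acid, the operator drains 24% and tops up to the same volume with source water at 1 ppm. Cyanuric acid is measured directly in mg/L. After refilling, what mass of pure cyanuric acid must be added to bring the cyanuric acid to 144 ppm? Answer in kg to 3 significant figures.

14.4 kg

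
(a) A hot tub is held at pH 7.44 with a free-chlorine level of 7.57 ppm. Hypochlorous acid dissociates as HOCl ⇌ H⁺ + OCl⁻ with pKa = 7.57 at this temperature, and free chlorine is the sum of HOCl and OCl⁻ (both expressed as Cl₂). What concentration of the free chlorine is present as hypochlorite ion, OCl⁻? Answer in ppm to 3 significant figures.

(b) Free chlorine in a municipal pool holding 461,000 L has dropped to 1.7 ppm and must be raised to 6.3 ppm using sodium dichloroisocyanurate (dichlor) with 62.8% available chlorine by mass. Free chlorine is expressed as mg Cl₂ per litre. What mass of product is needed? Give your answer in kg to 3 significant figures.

(a) [OCl⁻]/[HOCl] = 10^(pH − pKa) = 10^(7.44 − 7.57) = 10^-0.13 = 0.7413.
(a) Fraction as HOCl = 1 / (1 + 0.7413) = 0.5743.
(a) OCl⁻ = (1 − 0.5743) × 7.57 ppm = 3.223 ppm.

(b) Chlorine deficit: 6.3 − 1.7 = 4.6 ppm = 4.6 mg/L as Cl₂.
(b) Cl₂ equivalent needed: 4.6 mg/L × 461,000 L = 2,121,000 mg = 2121 g.
(b) Product at 62.8% available chlorine: 2121 / 0.628 = 3377 g.

(a) 3.22 ppm; (b) 3.38 kg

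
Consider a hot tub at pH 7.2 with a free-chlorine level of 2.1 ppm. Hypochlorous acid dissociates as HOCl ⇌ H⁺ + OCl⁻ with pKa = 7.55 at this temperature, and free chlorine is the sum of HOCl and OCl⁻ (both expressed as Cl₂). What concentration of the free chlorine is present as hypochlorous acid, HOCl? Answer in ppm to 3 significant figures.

1.45 ppm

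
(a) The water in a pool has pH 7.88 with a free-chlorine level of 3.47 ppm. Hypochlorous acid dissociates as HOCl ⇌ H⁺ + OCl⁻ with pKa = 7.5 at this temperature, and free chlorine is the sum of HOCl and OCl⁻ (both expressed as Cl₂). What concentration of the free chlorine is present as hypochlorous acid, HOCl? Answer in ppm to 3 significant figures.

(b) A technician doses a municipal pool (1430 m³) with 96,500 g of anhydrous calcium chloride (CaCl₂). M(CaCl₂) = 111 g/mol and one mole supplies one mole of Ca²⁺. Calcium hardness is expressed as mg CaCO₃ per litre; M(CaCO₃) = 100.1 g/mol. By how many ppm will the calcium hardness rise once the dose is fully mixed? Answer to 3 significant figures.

(a) [OCl⁻]/[HOCl] = 10^(pH − pKa) = 10^(7.88 − 7.5) = 10^0.38 = 2.399.
(a) Fraction as HOCl = 1 / (1 + 2.399) = 0.2942.
(a) HOCl = 0.2942 × 3.47 ppm = 1.021 ppm.

(b) Volume: 1430 m³ = 1,430,000 L.
(b) Moles of Ca²⁺: 96,500 g ÷ 111 g/mol = 869.4 mol.
(b) As CaCO₃: 869.4 mol × 100.1 g/mol = 87,020 g.
(b) Rise: 87,020 g / 1,430,000 L × 1000 = 60.86 mg/L.

(a) 1.02 ppm; (b) 60.9 ppm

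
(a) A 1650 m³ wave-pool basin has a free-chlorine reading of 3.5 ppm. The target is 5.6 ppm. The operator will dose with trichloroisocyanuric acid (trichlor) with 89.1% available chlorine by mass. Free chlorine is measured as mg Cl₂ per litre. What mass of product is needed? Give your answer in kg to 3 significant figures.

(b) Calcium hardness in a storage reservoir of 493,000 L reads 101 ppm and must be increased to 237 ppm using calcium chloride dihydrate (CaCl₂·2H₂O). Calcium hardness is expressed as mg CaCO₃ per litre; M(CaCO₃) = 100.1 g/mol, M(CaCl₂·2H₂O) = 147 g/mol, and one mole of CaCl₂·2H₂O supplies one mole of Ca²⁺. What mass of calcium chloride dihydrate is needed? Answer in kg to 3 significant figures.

(a) 3.89 kg; (b) 98.5 kg

(a) Volume: 1650 m³ = 1,650,000 L.
(a) Chlorine deficit: 5.6 − 3.5 = 2.1 ppm = 2.1 mg/L as Cl₂.
(a) Cl₂ equivalent needed: 2.1 mg/L × 1,650,000 L = 3,465,000 mg = 3465 g.
(a) Product at 89.1% available chlorine: 3465 / 0.891 = 3889 g.

(b) Hardness to add: (237 − 101) = 136 mg/L as CaCO₃ × 493,000 L = 67,050 g as CaCO₃.
(b) Moles of Ca²⁺ (1 mol Ca²⁺ ≡ 1 mol CaCO₃): 67,050 / 100.1 g/mol = 669.8 mol.
(b) Mass of CaCl₂·2H₂O: 669.8 × 147 = 98,460 g.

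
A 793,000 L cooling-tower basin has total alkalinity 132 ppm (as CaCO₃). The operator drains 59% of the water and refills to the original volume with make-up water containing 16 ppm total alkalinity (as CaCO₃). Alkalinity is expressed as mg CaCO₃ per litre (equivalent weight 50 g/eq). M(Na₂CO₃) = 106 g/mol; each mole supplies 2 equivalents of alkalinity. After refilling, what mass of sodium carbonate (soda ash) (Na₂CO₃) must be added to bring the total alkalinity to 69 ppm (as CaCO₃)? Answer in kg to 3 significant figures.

After draining 59% and refilling: 132 × 0.41 + 16 × 0.59 = 63.56 ppm.
Deficit to target: 69 − 63.56 = 5.44 mg/L.
As CaCO₃: 5.44 mg/L × 793,000 L = 4314 g; ÷ 50 g/eq ÷ 2 = 43.14 mol Na₂CO₃.
Mass: 43.14 × 106 = 4573 g.

4.57 kg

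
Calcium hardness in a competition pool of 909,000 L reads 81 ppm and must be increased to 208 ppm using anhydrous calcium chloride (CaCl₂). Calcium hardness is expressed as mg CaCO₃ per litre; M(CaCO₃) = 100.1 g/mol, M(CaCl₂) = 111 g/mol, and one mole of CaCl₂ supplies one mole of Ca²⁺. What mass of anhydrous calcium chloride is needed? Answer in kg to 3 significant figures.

Hardness to add: (208 − 81) = 127 mg/L as CaCO₃ × 909,000 L = 115,400 g as CaCO₃.
Moles of Ca²⁺ (1 mol Ca²⁺ ≡ 1 mol CaCO₃): 115,400 / 100.1 g/mol = 1153 mol.
Mass of CaCl₂: 1153 × 111 = 128,000 g.

128 kg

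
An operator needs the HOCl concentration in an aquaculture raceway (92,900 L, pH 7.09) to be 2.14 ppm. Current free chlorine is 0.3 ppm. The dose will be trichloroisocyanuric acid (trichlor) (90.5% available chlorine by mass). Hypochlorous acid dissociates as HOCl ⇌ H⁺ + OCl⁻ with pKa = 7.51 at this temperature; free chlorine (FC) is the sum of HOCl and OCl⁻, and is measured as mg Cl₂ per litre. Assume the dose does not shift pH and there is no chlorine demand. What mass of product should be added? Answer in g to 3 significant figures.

[OCl⁻]/[HOCl] = 10^(pH − pKa) = 10^(7.09 − 7.51) = 0.3802; fraction as HOCl = 1/(1 + 0.3802) = 0.7245.
Free chlorine required for 2.14 ppm HOCl: 2.14 / 0.7245 = 2.954 ppm.
FC to add: 2.954 − 0.3 = 2.654 mg/L as Cl₂.
Cl₂ equivalent: 2.654 mg/L × 92,900 L = 246.5 g.
Product at 90.5% available Cl: 246.5 / 0.905 = 272.4 g.

272 g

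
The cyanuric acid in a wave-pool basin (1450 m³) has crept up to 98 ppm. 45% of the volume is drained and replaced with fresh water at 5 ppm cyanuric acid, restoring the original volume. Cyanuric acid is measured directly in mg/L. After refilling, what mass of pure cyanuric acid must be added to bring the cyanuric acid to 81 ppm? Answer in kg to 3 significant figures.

36.0 kg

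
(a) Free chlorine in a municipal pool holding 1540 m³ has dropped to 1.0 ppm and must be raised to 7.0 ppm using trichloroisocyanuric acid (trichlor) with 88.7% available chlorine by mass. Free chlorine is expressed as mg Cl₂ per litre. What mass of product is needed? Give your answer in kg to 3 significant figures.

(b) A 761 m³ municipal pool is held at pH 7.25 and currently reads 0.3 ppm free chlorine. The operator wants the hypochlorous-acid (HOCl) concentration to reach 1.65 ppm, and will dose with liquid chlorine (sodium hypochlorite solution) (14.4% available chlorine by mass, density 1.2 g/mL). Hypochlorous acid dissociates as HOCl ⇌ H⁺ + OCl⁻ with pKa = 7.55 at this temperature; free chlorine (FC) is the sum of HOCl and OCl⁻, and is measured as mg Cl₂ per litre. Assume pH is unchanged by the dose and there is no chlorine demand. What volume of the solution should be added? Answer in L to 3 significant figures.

(a) Volume: 1540 m³ = 1,540,000 L.
(a) Chlorine deficit: 7.0 − 1.0 = 6 ppm = 6 mg/L as Cl₂.
(a) Cl₂ equivalent needed: 6 mg/L × 1,540,000 L = 9,240,000 mg = 9240 g.
(a) Product at 88.7% available chlorine: 9240 / 0.887 = 10,420 g.

(b) Volume: 761 m³ = 761,000 L.
(b) [OCl⁻]/[HOCl] = 10^(pH − pKa) = 10^(7.25 − 7.55) = 0.5012; fraction as HOCl = 1/(1 + 0.5012) = 0.6661.
(b) Free chlorine required for 1.65 ppm HOCl: 1.65 / 0.6661 = 2.477 ppm.
(b) FC to add: 2.477 − 0.3 = 2.177 mg/L as Cl₂.
(b) Cl₂ equivalent: 2.177 mg/L × 761,000 L = 1657 g.
(b) Product at 14.4% available Cl: 1657 / 0.144 = 11,500 g.
(b) Volume: 11,500 g ÷ 1.2 g/mL = 9587 mL.

(a) 10.4 kg; (b) 9.59 L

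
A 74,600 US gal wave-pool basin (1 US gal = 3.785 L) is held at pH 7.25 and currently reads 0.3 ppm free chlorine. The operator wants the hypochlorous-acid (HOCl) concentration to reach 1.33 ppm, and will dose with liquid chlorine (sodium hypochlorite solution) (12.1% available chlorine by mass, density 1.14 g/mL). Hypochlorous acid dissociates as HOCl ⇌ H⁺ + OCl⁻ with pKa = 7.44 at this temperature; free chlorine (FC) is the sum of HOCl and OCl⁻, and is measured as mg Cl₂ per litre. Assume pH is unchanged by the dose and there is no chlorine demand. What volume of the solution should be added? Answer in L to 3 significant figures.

3.87 L

Volume: 74,600 US gal × 3.785 L/gal = 282,361 L.
[OCl⁻]/[HOCl] = 10^(pH − pKa) = 10^(7.25 − 7.44) = 0.6457; fraction as HOCl = 1/(1 + 0.6457) = 0.6077.
Free chlorine required for 1.33 ppm HOCl: 1.33 / 0.6077 = 2.189 ppm.
FC to add: 2.189 − 0.3 = 1.889 mg/L as Cl₂.
Cl₂ equivalent: 1.889 mg/L × 282,361 L = 533.3 g.
Product at 12.1% available Cl: 533.3 / 0.121 = 4407 g.
Volume: 4407 g ÷ 1.14 g/mL = 3866 mL.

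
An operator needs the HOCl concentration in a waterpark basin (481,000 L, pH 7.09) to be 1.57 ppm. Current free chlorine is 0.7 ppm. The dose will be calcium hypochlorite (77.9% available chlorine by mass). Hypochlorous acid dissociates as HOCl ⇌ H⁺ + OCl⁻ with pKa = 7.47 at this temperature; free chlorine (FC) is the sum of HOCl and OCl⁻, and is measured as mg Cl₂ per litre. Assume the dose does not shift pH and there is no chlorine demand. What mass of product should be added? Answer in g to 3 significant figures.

[OCl⁻]/[HOCl] = 10^(pH − pKa) = 10^(7.09 − 7.47) = 0.4169; fraction as HOCl = 1/(1 + 0.4169) = 0.7058.
Free chlorine required for 1.57 ppm HOCl: 1.57 / 0.7058 = 2.224 ppm.
FC to add: 2.224 − 0.7 = 1.524 mg/L as Cl₂.
Cl₂ equivalent: 1.524 mg/L × 481,000 L = 733.3 g.
Product at 77.9% available Cl: 733.3 / 0.779 = 941.3 g.

941 g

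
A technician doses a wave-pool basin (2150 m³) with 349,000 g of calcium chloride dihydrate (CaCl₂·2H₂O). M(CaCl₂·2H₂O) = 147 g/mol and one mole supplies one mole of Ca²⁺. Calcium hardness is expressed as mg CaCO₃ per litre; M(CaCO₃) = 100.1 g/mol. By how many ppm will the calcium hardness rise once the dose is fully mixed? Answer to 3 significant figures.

111 ppm

Volume: 2150 m³ = 2,150,000 L.
Moles of Ca²⁺: 349,000 g ÷ 147 g/mol = 2374 mol.
As CaCO₃: 2374 mol × 100.1 g/mol = 237,700 g.
Rise: 237,700 g / 2,150,000 L × 1000 = 110.5 mg/L.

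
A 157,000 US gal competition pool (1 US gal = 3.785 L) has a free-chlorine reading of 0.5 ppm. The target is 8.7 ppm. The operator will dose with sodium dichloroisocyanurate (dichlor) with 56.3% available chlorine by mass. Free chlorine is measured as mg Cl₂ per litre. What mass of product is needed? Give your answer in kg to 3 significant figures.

Volume: 157,000 US gal × 3.785 L/gal = 594,245 L.
Chlorine deficit: 8.7 − 0.5 = 8.2 ppm = 8.2 mg/L as Cl₂.
Cl₂ equivalent needed: 8.2 mg/L × 594,245 L = 4,873,000 mg = 4873 g.
Product at 56.3% available chlorine: 4873 / 0.563 = 8655 g.

8.66 kg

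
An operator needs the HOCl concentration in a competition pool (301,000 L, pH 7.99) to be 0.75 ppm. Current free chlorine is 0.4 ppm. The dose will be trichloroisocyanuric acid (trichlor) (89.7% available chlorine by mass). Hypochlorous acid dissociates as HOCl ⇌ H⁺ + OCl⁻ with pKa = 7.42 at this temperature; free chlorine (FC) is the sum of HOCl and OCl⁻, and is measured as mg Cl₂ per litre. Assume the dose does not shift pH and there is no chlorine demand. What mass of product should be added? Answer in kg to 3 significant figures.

[OCl⁻]/[HOCl] = 10^(pH − pKa) = 10^(7.99 − 7.42) = 3.715; fraction as HOCl = 1/(1 + 3.715) = 0.2121.
Free chlorine required for 0.75 ppm HOCl: 0.75 / 0.2121 = 3.537 ppm.
FC to add: 3.537 − 0.4 = 3.137 mg/L as Cl₂.
Cl₂ equivalent: 3.137 mg/L × 301,000 L = 944.1 g.
Product at 89.7% available Cl: 944.1 / 0.897 = 1052 g.

1.05 kg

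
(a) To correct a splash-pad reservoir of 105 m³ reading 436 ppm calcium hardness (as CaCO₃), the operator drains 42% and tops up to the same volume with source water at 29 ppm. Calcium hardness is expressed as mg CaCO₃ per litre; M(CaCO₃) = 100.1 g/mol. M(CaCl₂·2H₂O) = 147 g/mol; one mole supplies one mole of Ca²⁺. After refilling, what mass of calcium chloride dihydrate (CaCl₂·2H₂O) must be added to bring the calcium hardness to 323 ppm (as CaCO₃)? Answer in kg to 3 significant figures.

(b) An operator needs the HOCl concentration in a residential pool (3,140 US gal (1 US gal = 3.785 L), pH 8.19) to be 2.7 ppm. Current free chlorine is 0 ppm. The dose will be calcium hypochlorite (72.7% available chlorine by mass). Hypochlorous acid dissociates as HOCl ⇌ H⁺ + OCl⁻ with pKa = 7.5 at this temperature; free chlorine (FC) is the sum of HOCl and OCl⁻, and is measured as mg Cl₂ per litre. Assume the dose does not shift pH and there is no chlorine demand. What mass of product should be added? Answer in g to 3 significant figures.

(a) Volume: 105 m³ = 105,000 L.
(a) After draining 42% and refilling: 436 × 0.58 + 29 × 0.42 = 265.06 ppm.
(a) Deficit to target: 323 − 265.06 = 57.94 mg/L.
(a) As CaCO₃: 57.94 mg/L × 105,000 L = 6084 g; ÷ 100.1 = 60.78 mol Ca²⁺.
(a) Mass: 60.78 × 147 = 8934 g.

(b) Volume: 3,140 US gal × 3.785 L/gal = 11,885 L.
(b) [OCl⁻]/[HOCl] = 10^(pH − pKa) = 10^(8.19 − 7.5) = 4.898; fraction as HOCl = 1/(1 + 4.898) = 0.1696.
(b) Free chlorine required for 2.7 ppm HOCl: 2.7 / 0.1696 = 15.92 ppm.
(b) FC to add: 15.92 − 0 = 15.92 mg/L as Cl₂.
(b) Cl₂ equivalent: 15.92 mg/L × 11,885 L = 189.3 g.
(b) Product at 72.7% available Cl: 189.3 / 0.727 = 260.3 g.

(a) 8.93 kg; (b) 260 g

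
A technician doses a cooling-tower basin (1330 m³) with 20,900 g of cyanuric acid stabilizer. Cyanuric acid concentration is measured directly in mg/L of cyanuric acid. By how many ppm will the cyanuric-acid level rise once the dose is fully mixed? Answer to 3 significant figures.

Volume: 1330 m³ = 1,330,000 L.
Rise: 20,900 g / 1,330,000 L × 1000 = 15.71 mg/L.

15.7 ppm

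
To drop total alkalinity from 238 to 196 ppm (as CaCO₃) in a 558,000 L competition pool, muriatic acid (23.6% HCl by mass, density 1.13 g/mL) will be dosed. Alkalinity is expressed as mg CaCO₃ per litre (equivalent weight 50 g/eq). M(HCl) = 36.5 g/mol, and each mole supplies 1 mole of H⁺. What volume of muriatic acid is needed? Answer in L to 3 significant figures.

Alkalinity to neutralize: (238 − 196) = 42 mg/L as CaCO₃ × 558,000 L = 23,440 g as CaCO₃.
Equivalents of H⁺ required: 23,440 ÷ 50 g/eq = 468.7 eq = 468.7 mol HCl.
Mass of HCl: 468.7 × 36.5 = 17,110 g.
Mass of 23.6% solution: 17,110 / 0.236 = 72,490 g.
Volume: 72,490 g ÷ 1.13 g/mL = 64,150 mL.

64.2 L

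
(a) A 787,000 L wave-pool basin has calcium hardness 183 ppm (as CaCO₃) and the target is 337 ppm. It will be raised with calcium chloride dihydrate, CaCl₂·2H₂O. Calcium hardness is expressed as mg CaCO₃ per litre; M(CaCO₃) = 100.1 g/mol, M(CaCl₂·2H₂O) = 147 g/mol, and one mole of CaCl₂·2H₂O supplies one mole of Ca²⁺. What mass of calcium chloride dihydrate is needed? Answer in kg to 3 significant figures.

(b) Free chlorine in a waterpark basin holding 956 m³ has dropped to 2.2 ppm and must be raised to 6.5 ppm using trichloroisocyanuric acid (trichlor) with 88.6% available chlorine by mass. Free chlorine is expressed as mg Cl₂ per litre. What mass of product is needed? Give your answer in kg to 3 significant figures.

(a) 178 kg; (b) 4.64 kg

(a) Hardness to add: (337 − 183) = 154 mg/L as CaCO₃ × 787,000 L = 121,200 g as CaCO₃.
(a) Moles of Ca²⁺ (1 mol Ca²⁺ ≡ 1 mol CaCO₃): 121,200 / 100.1 g/mol = 1211 mol.
(a) Mass of CaCl₂·2H₂O: 1211 × 147 = 178,000 g.

(b) Volume: 956 m³ = 956,000 L.
(b) Chlorine deficit: 6.5 − 2.2 = 4.3 ppm = 4.3 mg/L as Cl₂.
(b) Cl₂ equivalent needed: 4.3 mg/L × 956,000 L = 4,111,000 mg = 4111 g.
(b) Product at 88.6% available chlorine: 4111 / 0.886 = 4640 g.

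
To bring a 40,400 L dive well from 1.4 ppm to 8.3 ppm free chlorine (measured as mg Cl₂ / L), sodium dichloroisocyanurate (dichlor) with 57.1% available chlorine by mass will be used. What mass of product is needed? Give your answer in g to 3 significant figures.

Chlorine deficit: 8.3 − 1.4 = 6.9 ppm = 6.9 mg/L as Cl₂.
Cl₂ equivalent needed: 6.9 mg/L × 40,400 L = 278,800 mg = 278.8 g.
Product at 57.1% available chlorine: 278.8 / 0.571 = 488.2 g.

488 g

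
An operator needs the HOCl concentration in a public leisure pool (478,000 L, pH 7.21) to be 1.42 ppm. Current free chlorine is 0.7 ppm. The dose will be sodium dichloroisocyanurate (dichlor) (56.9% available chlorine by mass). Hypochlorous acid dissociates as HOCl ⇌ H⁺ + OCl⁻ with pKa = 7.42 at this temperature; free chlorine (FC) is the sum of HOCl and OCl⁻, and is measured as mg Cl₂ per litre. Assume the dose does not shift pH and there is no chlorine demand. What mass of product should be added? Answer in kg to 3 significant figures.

1.34 kg

[OCl⁻]/[HOCl] = 10^(pH − pKa) = 10^(7.21 − 7.42) = 0.6166; fraction as HOCl = 1/(1 + 0.6166) = 0.6186.
Free chlorine required for 1.42 ppm HOCl: 1.42 / 0.6186 = 2.296 ppm.
FC to add: 2.296 − 0.7 = 1.596 mg/L as Cl₂.
Cl₂ equivalent: 1.596 mg/L × 478,000 L = 762.7 g.
Product at 56.9% available Cl: 762.7 / 0.569 = 1340 g.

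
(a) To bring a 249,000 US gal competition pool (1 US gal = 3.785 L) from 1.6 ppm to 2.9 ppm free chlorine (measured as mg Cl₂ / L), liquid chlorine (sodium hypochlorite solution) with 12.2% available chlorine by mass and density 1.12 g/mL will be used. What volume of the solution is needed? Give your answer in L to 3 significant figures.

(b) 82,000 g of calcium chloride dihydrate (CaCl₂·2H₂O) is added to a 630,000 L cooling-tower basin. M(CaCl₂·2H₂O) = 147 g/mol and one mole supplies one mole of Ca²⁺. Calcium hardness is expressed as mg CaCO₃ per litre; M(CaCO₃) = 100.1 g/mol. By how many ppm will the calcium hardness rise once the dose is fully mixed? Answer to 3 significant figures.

(a) Volume: 249,000 US gal × 3.785 L/gal = 942,465 L.
(a) Chlorine deficit: 2.9 − 1.6 = 1.3 ppm = 1.3 mg/L as Cl₂.
(a) Cl₂ equivalent needed: 1.3 mg/L × 942,465 L = 1,225,000 mg = 1225 g.
(a) Product at 12.2% available chlorine: 1225 / 0.122 = 10,040 g.
(a) Volume at density 1.12 g/mL: 10,040 g ÷ 1.12 g/mL = 8967 mL.

(b) Moles of Ca²⁺: 82,000 g ÷ 147 g/mol = 557.8 mol.
(b) As CaCO₃: 557.8 mol × 100.1 g/mol = 55,840 g.
(b) Rise: 55,840 g / 630,000 L × 1000 = 88.63 mg/L.

(a) 8.97 L; (b) 88.6 ppm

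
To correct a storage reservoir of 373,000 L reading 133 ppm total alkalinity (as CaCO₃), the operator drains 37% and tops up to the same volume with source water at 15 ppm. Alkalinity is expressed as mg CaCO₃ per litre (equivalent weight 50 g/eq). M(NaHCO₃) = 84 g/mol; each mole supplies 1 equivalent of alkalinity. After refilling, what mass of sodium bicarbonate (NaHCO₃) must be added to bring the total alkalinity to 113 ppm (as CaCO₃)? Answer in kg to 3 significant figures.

14.8 kg

After draining 37% and refilling: 133 × 0.63 + 15 × 0.37 = 89.34 ppm.
Deficit to target: 113 − 89.34 = 23.66 mg/L.
As CaCO₃: 23.66 mg/L × 373,000 L = 8825 g; ÷ 50 g/eq ÷ 1 = 176.5 mol NaHCO₃.
Mass: 176.5 × 84 = 14,830 g.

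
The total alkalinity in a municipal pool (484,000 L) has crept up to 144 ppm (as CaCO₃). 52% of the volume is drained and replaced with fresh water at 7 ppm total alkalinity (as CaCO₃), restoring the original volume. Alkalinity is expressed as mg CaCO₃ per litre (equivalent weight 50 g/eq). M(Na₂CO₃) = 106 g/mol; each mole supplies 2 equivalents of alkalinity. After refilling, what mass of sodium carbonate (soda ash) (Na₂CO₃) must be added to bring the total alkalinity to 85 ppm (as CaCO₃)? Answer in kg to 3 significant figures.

6.28 kg

After draining 52% and refilling: 144 × 0.48 + 7 × 0.52 = 72.76 ppm.
Deficit to target: 85 − 72.76 = 12.24 mg/L.
As CaCO₃: 12.24 mg/L × 484,000 L = 5924 g; ÷ 50 g/eq ÷ 2 = 59.24 mol Na₂CO₃.
Mass: 59.24 × 106 = 6280 g.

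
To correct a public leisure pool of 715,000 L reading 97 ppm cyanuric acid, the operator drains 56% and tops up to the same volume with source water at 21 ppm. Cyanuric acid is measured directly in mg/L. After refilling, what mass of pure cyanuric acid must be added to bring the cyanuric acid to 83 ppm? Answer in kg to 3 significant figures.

After draining 56% and refilling: 97 × 0.44 + 21 × 0.56 = 54.44 ppm.
Deficit to target: 83 − 54.44 = 28.56 mg/L.
Mass: 28.56 mg/L × 715,000 L = 20,420 g cyanuric acid.

20.4 kg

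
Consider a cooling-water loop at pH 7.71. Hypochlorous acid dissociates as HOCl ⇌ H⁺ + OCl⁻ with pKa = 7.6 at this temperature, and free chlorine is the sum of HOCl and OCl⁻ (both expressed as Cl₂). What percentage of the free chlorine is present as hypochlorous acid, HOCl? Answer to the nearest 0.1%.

[OCl⁻]/[HOCl] = 10^(pH − pKa) = 10^(7.71 − 7.6) = 10^0.11 = 1.288.
Fraction as HOCl = 1 / (1 + 1.288) = 0.437.

43.7%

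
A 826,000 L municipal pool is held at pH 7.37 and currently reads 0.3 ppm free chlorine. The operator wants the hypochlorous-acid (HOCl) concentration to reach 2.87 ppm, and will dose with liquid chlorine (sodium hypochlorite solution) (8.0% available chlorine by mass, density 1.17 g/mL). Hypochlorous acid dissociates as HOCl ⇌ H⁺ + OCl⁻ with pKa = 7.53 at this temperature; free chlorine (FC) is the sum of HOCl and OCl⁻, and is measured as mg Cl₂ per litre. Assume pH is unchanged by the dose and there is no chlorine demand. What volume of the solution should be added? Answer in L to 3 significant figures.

[OCl⁻]/[HOCl] = 10^(pH − pKa) = 10^(7.37 − 7.53) = 0.6918; fraction as HOCl = 1/(1 + 0.6918) = 0.5911.
Free chlorine required for 2.87 ppm HOCl: 2.87 / 0.5911 = 4.856 ppm.
FC to add: 4.856 − 0.3 = 4.556 mg/L as Cl₂.
Cl₂ equivalent: 4.556 mg/L × 826,000 L = 3763 g.
Product at 8.0% available Cl: 3763 / 0.08 = 47,040 g.
Volume: 47,040 g ÷ 1.17 g/mL = 40,200 mL.

40.2 L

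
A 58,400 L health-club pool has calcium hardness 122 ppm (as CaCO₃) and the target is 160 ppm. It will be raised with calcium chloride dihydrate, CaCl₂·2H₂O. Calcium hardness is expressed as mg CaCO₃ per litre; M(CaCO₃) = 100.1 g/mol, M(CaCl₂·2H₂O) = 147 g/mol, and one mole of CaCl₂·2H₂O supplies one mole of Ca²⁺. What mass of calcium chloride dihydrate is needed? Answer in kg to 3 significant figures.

3.26 kg

Hardness to add: (160 − 122) = 38 mg/L as CaCO₃ × 58,400 L = 2219 g as CaCO₃.
Moles of Ca²⁺ (1 mol Ca²⁺ ≡ 1 mol CaCO₃): 2219 / 100.1 g/mol = 22.17 mol.
Mass of CaCl₂·2H₂O: 22.17 × 147 = 3259 g.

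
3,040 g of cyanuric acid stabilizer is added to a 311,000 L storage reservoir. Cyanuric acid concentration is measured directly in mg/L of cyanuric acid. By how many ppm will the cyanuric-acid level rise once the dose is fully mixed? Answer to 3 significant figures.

9.77 ppm

Rise: 3,040 g / 311,000 L × 1000 = 9.775 mg/L.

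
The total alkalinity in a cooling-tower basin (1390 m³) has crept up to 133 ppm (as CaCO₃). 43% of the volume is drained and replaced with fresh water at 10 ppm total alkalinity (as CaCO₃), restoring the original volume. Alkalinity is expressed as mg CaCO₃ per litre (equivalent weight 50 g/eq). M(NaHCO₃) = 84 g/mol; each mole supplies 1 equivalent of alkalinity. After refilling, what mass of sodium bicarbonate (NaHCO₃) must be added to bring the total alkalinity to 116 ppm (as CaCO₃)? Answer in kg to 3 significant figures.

83.8 kg

Volume: 1390 m³ = 1,390,000 L.
After draining 43% and refilling: 133 × 0.57 + 10 × 0.43 = 80.11 ppm.
Deficit to target: 116 − 80.11 = 35.89 mg/L.
As CaCO₃: 35.89 mg/L × 1,390,000 L = 49,890 g; ÷ 50 g/eq ÷ 1 = 997.7 mol NaHCO₃.
Mass: 997.7 × 84 = 83,810 g.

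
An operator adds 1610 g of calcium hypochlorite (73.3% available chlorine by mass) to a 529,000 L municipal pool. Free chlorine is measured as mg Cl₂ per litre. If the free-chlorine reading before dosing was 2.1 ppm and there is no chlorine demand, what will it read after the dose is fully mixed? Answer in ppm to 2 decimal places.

4.33 ppm

Available chlorine delivered: 1610 g × 0.733 = 1180 g as Cl₂.
Concentration rise: 1180 g / 529,000 L = 2.231 mg/L = 2.23 ppm.
Final FC: 2.1 + 2.23 = 4.33 ppm.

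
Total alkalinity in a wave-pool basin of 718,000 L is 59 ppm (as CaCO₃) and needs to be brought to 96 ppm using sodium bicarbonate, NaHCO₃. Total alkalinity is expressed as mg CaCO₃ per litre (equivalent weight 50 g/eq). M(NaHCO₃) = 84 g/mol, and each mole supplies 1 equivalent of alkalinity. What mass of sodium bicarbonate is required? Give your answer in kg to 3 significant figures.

44.6 kg

Alkalinity to add: (96 − 59) = 37 mg/L as CaCO₃ × 718,000 L = 26,570 g as CaCO₃.
Equivalents: 26,570 g ÷ 50 g/eq = 531.3 eq.
NaHCO₃ supplies 1 eq per mole → 531.3 mol.
Mass: 531.3 mol × 84 g/mol = 44,630 g.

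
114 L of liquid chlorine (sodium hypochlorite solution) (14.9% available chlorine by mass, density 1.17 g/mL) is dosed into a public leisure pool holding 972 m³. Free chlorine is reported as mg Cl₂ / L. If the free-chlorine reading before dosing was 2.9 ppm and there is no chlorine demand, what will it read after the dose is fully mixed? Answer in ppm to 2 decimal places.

Volume: 972 m³ = 972,000 L.
Mass of solution: 114 L × 1000 mL/L × 1.17 g/mL = 133,400 g.
Available chlorine delivered: 133,400 g × 0.149 = 19,870 g as Cl₂.
Concentration rise: 19,870 g / 972,000 L = 20.45 mg/L = 20.45 ppm.
Final FC: 2.9 + 20.45 = 23.35 ppm.

23.35 ppm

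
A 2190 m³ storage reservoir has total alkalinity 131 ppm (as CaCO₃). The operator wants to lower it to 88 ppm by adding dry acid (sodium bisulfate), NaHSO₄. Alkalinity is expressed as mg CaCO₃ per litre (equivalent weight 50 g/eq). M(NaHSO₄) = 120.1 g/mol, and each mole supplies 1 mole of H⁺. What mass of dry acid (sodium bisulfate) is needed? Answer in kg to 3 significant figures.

226 kg

Volume: 2190 m³ = 2,190,000 L.
Alkalinity to neutralize: (131 − 88) = 43 mg/L as CaCO₃ × 2,190,000 L = 94,170 g as CaCO₃.
Equivalents of H⁺ required: 94,170 ÷ 50 g/eq = 1883 eq = 1883 mol NaHSO₄.
Mass of NaHSO₄: 1883 × 120.1 = 226,200 g.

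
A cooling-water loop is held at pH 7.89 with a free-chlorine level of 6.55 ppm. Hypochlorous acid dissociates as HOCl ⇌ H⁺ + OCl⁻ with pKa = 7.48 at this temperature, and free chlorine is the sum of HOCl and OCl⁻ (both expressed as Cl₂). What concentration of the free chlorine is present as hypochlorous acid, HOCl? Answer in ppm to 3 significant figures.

[OCl⁻]/[HOCl] = 10^(pH − pKa) = 10^(7.89 − 7.48) = 10^0.41 = 2.57.
Fraction as HOCl = 1 / (1 + 2.57) = 0.2801.
HOCl = 0.2801 × 6.55 ppm = 1.835 ppm.

1.83 ppm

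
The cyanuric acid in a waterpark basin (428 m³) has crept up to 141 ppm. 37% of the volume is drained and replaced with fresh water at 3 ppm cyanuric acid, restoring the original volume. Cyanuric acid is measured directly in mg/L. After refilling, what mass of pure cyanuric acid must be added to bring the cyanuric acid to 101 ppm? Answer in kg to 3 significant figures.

Volume: 428 m³ = 428,000 L.
After draining 37% and refilling: 141 × 0.63 + 3 × 0.37 = 89.94 ppm.
Deficit to target: 101 − 89.94 = 11.06 mg/L.
Mass: 11.06 mg/L × 428,000 L = 4734 g cyanuric acid.

4.73 kg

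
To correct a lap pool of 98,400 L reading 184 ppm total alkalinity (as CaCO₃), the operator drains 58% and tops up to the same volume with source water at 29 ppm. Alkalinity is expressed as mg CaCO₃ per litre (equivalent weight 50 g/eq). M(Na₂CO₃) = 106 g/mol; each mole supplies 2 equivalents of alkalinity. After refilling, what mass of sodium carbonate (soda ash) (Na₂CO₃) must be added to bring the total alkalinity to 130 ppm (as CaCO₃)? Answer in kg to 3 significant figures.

After draining 58% and refilling: 184 × 0.42 + 29 × 0.58 = 94.1 ppm.
Deficit to target: 130 − 94.1 = 35.9 mg/L.
As CaCO₃: 35.9 mg/L × 98,400 L = 3533 g; ÷ 50 g/eq ÷ 2 = 35.33 mol Na₂CO₃.
Mass: 35.33 × 106 = 3745 g.

3.74 kg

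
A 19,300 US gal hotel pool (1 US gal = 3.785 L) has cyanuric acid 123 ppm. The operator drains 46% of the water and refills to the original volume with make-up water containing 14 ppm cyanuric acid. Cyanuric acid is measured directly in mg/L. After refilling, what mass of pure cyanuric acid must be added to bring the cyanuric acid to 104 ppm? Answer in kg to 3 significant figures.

Volume: 19,300 US gal × 3.785 L/gal = 73,050 L.
After draining 46% and refilling: 123 × 0.54 + 14 × 0.46 = 72.86 ppm.
Deficit to target: 104 − 72.86 = 31.14 mg/L.
Mass: 31.14 mg/L × 73,050 L = 2275 g cyanuric acid.

2.27 kg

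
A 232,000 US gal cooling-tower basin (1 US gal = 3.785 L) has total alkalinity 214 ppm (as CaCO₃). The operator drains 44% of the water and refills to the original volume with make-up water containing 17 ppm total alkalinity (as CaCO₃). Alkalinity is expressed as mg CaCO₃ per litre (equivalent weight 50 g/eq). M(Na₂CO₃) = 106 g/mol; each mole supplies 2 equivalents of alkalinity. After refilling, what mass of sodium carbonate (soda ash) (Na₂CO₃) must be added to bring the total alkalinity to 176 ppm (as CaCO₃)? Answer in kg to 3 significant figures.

Volume: 232,000 US gal × 3.785 L/gal = 878,120 L.
After draining 44% and refilling: 214 × 0.56 + 17 × 0.44 = 127.32 ppm.
Deficit to target: 176 − 127.32 = 48.68 mg/L.
As CaCO₃: 48.68 mg/L × 878,120 L = 42,750 g; ÷ 50 g/eq ÷ 2 = 427.5 mol Na₂CO₃.
Mass: 427.5 × 106 = 45,310 g.

45.3 kg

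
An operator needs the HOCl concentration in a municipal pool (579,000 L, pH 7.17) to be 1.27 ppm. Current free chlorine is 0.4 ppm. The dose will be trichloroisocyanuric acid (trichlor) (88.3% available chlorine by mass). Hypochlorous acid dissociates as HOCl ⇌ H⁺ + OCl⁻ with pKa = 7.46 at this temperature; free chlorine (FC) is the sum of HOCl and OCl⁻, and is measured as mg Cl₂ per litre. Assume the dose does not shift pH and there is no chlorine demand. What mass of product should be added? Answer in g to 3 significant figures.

998 g

[OCl⁻]/[HOCl] = 10^(pH − pKa) = 10^(7.17 − 7.46) = 0.5129; fraction as HOCl = 1/(1 + 0.5129) = 0.661.
Free chlorine required for 1.27 ppm HOCl: 1.27 / 0.661 = 1.921 ppm.
FC to add: 1.921 − 0.4 = 1.521 mg/L as Cl₂.
Cl₂ equivalent: 1.521 mg/L × 579,000 L = 880.9 g.
Product at 88.3% available Cl: 880.9 / 0.883 = 997.6 g.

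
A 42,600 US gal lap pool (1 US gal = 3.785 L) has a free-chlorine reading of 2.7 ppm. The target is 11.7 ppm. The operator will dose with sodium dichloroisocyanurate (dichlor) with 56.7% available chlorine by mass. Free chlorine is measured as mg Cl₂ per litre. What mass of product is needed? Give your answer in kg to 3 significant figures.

Volume: 42,600 US gal × 3.785 L/gal = 161,241 L.
Chlorine deficit: 11.7 − 2.7 = 9 ppm = 9 mg/L as Cl₂.
Cl₂ equivalent needed: 9 mg/L × 161,241 L = 1,451,000 mg = 1451 g.
Product at 56.7% available chlorine: 1451 / 0.567 = 2559 g.

2.56 kg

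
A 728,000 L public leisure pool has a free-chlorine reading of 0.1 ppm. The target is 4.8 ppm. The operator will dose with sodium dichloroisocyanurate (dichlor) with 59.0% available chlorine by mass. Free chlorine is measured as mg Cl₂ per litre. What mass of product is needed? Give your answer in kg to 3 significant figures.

Chlorine deficit: 4.8 − 0.1 = 4.7 ppm = 4.7 mg/L as Cl₂.
Cl₂ equivalent needed: 4.7 mg/L × 728,000 L = 3,422,000 mg = 3422 g.
Product at 59.0% available chlorine: 3422 / 0.59 = 5799 g.

5.80 kg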